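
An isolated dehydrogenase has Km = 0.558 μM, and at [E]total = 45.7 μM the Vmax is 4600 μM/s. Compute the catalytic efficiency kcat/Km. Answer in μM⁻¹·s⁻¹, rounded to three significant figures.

180 μM⁻¹·s⁻¹

kcat = Vmax/[E]total = 4600/45.7 = 101 s⁻¹.
kcat/Km = 101/0.558 = 180 μM⁻¹·s⁻¹.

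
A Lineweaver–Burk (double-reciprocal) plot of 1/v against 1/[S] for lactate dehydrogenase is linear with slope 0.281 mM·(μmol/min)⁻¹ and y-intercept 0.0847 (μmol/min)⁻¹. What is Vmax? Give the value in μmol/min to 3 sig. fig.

The y-intercept of a Lineweaver–Burk plot equals 1/Vmax, so Vmax = 1/0.0847 = 11.8 μmol/min.

11.8 μmol/min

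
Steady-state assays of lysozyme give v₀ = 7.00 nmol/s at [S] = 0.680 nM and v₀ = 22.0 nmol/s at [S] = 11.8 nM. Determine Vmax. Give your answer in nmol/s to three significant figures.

25.3 nmol/s

In reciprocal form, 1/v = (Km/Vmax)·(1/[S]) + 1/Vmax. The two points give (1/[S], 1/v) = (1.471, 0.1429) and (0.08475, 0.04545).
Slope = (0.1429 − 0.04545)/(1.471 − 0.08475) = 0.07028; intercept = 0.1429 − 0.07028×1.471 = 0.03950.
Vmax = 1/intercept = 25.3 nmol/s; Km = slope × Vmax = 0.07028 × 25.3 = 1.78 nM.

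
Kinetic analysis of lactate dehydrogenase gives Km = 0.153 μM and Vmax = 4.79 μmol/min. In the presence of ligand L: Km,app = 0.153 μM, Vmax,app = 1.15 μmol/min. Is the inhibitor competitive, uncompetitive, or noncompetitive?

noncompetitive

Vmax decreases (4.79 → 1.15 μmol/min) while Km is unchanged — pure noncompetitive inhibition.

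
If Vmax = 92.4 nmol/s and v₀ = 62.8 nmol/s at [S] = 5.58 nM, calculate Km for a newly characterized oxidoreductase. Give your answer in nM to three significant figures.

2.63 nM

From v = Vmax[S]/(Km+[S]), Km = [S](Vmax − v)/v.
Km = 5.58 × (92.4 − 62.8) / 62.8 = 165.2/62.8 = 2.63 nM.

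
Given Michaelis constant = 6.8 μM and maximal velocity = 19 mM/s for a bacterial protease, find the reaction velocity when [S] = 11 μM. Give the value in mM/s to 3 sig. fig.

[S]/(Km+[S]) = 11/17.80 = 0.6180, the fractional saturation.
v = 0.6180 × Vmax = 0.6180 × 19 = 11.7 mM/s.

11.7 mM/s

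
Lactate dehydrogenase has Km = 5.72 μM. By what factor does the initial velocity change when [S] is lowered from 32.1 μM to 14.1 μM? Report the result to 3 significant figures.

The fractional saturations are [S]/(Km+[S]) = 32.1/37.82 = 0.8488 and 14.1/19.82 = 0.7114.
v₂/v₁ is just their ratio: 0.7114/0.8488 = 0.838.

0.838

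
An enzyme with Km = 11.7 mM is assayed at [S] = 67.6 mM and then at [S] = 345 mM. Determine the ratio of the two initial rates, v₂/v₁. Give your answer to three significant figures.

1.13

The fractional saturations are [S]/(Km+[S]) = 67.6/79.30 = 0.8525 and 345/356.7 = 0.9672.
v₂/v₁ is just their ratio: 0.9672/0.8525 = 1.13.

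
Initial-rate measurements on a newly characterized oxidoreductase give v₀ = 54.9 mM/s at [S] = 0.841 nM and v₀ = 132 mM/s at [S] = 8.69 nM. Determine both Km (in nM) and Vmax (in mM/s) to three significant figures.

Km = 1.54 nM; Vmax = 155 mM/s

In reciprocal form, 1/v = (Km/Vmax)·(1/[S]) + 1/Vmax. The two points give (1/[S], 1/v) = (1.189, 0.01821) and (0.1151, 0.007576).
Slope = (0.01821 − 0.007576)/(1.189 − 0.1151) = 0.009906; intercept = 0.01821 − 0.009906×1.189 = 0.006436.
Vmax = 1/intercept = 155 mM/s; Km = slope × Vmax = 0.009906 × 155 = 1.54 nM.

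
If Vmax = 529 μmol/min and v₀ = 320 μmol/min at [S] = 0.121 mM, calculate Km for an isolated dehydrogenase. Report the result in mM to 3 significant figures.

v/Vmax = 320/529 = 0.6049 = [S]/(Km+[S]).
So Km + [S] = [S]/0.6049 = 0.2000 mM, giving Km = 0.2000 − 0.121 = 0.0790 mM.

0.0790 mM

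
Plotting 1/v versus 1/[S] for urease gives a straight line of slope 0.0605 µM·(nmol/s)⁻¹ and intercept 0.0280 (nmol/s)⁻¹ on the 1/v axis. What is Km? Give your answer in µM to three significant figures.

2.16 µM

y-intercept = 1/Vmax ⇒ Vmax = 35.7 nmol/s; slope = Km/Vmax ⇒ Km = slope × Vmax.
Km = 0.0605 × 35.7 = 2.16 µM.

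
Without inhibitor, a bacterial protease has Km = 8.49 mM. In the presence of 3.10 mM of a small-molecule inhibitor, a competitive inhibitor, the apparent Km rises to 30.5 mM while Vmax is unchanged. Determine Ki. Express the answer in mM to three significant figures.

Competitive: Km,app = α·Km with α = 1 + [I]/Ki.
α = Km,app/Km = 30.5/8.49 = 3.592.
Since α = 1 + [I]/Ki, [I]/Ki = 3.592 − 1 = 2.592 and Ki = 3.10/2.592 = 1.20 mM.

1.20 mM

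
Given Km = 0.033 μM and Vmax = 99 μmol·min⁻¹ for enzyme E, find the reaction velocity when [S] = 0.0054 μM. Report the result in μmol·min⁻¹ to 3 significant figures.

13.9 μmol·min⁻¹

v = Vmax·[S]/(Km + [S]) = 99 × 0.0054 / (0.033 + 0.0054)
  = 0.5346 / 0.03840 = 13.9 μmol·min⁻¹.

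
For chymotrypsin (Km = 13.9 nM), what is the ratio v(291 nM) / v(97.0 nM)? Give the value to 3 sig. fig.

1.09

Since Vmax cancels, v₂/v₁ = [S]₂(Km+[S]₁) / [S]₁(Km+[S]₂).
= 291×(13.9+97.0) / (97.0×(13.9+291)) = 32270/29580 = 1.09.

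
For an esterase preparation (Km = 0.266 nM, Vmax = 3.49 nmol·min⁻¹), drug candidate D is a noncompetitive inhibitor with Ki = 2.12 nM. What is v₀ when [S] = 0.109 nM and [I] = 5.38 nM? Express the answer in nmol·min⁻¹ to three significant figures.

0.287 nmol·min⁻¹

α = 1 + [I]/Ki = 1 + 5.38/2.12 = 3.538.
For a noncompetitive inhibitor, Vmax is reduced to Vmax/α while Km is unchanged: Km,app = 0.266 nM, Vmax,app = 0.987 nmol·min⁻¹.
v = Vmax,app·[S]/(Km,app + [S]) = 0.987 × 0.109/(0.266 + 0.109) = 0.287 nmol·min⁻¹.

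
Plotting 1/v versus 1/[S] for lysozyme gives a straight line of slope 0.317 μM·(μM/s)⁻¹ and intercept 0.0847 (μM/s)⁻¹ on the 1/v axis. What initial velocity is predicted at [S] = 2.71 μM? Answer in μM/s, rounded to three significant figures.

The y-intercept is 1/Vmax, so Vmax = 1/0.0847 = 11.8 μM/s.
The slope is Km/Vmax, so Km = 0.317 × 11.8 = 3.74 μM.
Then v = 11.8 × 2.71/(3.74 + 2.71) = 4.96 μM/s.

4.96 μM/s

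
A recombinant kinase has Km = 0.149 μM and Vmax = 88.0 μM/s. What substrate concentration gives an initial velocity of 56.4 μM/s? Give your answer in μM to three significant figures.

0.266 μM

Rearranging v = Vmax[S]/(Km+[S]) gives [S] = Km·v/(Vmax − v).
[S] = 0.149 × 56.4 / (88.0 − 56.4) = 8.404/31.60 = 0.266 μM.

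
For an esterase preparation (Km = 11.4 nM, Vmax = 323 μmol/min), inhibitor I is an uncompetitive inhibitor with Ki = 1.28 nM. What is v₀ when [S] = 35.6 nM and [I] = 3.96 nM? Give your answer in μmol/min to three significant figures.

73.2 μmol/min

α = 1 + [I]/Ki = 1 + 3.96/1.28 = 4.094.
For an uncompetitive inhibitor, both parameters are divided by α, giving Vmax/α and Km/α: Km,app = 2.78 nM, Vmax,app = 78.9 μmol/min.
v = Vmax,app·[S]/(Km,app + [S]) = 78.9 × 35.6/(2.78 + 35.6) = 73.2 μmol/min.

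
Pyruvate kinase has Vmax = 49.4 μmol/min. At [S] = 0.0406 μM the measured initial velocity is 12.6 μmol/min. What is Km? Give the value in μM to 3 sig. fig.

From v = Vmax[S]/(Km+[S]), Km = [S](Vmax − v)/v.
Km = 0.0406 × (49.4 − 12.6) / 12.6 = 1.494/12.6 = 0.119 μM.

0.119 μM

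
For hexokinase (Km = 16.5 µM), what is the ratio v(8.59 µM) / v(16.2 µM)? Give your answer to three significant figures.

Since Vmax cancels, v₂/v₁ = [S]₂(Km+[S]₁) / [S]₁(Km+[S]₂).
= 8.59×(16.5+16.2) / (16.2×(16.5+8.59)) = 280.9/406.5 = 0.691.

0.691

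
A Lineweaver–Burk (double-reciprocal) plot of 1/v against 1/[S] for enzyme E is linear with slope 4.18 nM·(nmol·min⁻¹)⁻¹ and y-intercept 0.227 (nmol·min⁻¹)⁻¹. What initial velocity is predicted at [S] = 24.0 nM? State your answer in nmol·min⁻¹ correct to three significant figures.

The y-intercept is 1/Vmax, so Vmax = 1/0.227 = 4.41 nmol·min⁻¹.
The slope is Km/Vmax, so Km = 4.18 × 4.41 = 18.4 nM.
Then v = 4.41 × 24.0/(18.4 + 24.0) = 2.49 nmol·min⁻¹.

2.49 nmol·min⁻¹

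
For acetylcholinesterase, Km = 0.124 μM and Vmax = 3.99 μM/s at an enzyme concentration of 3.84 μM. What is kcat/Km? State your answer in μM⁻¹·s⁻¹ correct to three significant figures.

kcat = Vmax/[E]total = 3.99/3.84 = 1.04 s⁻¹.
kcat/Km = 1.04/0.124 = 8.38 μM⁻¹·s⁻¹.

8.38 μM⁻¹·s⁻¹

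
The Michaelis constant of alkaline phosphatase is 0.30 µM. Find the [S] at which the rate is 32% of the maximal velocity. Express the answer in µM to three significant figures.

0.141 µM

v/Vmax = [S]/(Km+[S]) = 0.32, so [S] = Km·0.32/(1 − 0.32) = 0.30 × 0.4706.
[S] = 0.141 µM.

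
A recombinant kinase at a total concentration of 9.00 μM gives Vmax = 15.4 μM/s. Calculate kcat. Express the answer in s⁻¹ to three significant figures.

kcat = Vmax/[E]total = 15.4 μM/s / 9.00 μM = 1.71 s⁻¹.

1.71 s⁻¹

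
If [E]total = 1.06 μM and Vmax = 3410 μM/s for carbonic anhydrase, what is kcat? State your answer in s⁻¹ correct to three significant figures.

kcat = Vmax/[E]total = 3410 μM/s / 1.06 μM = 3220 s⁻¹.

3220 s⁻¹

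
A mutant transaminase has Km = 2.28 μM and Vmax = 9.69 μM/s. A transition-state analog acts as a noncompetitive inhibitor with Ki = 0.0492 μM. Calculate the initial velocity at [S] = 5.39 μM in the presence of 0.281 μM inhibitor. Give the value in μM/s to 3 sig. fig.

1.01 μM/s

With α = 1 + [I]/Ki = 1 + 0.281/0.0492 = 6.711, the noncompetitive rate law is v = (Vmax/α)·[S] / (Km + [S]).
v = (9.69/6.711)×5.39 / (2.28 + 5.39) = 7.782/7.670 = 1.01 μM/s.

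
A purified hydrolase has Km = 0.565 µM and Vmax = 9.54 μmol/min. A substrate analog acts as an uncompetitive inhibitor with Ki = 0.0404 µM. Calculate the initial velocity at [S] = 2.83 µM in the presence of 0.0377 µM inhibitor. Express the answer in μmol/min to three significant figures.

4.47 μmol/min

α = 1 + [I]/Ki = 1 + 0.0377/0.0404 = 1.933.
For an uncompetitive inhibitor, both parameters are divided by α, giving Vmax/α and Km/α: Km,app = 0.292 µM, Vmax,app = 4.93 μmol/min.
v = Vmax,app·[S]/(Km,app + [S]) = 4.93 × 2.83/(0.292 + 2.83) = 4.47 μmol/min.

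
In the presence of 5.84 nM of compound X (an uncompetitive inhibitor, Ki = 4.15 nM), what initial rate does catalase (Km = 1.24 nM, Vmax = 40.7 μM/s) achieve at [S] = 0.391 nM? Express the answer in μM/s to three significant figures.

With α = 1 + [I]/Ki = 1 + 5.84/4.15 = 2.407, the uncompetitive rate law is v = (Vmax/α)·[S] / (Km/α + [S]).
v = (40.7/2.407)×0.391 / (1.24/2.407 + 0.391) = 6.611/0.9061 = 7.30 μM/s.

7.30 μM/s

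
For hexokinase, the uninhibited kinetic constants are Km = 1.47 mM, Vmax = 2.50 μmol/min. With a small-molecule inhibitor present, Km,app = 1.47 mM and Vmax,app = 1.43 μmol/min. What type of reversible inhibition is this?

Vmax decreases (2.50 → 1.43 μmol/min) while Km is unchanged — pure noncompetitive inhibition.

noncompetitive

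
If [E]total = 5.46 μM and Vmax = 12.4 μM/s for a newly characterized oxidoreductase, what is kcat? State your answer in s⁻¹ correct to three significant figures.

2.27 s⁻¹

kcat = Vmax/[E]total = 12.4 μM/s / 5.46 μM = 2.27 s⁻¹.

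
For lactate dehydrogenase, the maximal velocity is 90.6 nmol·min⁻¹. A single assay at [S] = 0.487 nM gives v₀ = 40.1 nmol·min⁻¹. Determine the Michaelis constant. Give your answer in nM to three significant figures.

From v = Vmax[S]/(Km+[S]), Km = [S](Vmax − v)/v.
Km = 0.487 × (90.6 − 40.1) / 40.1 = 24.59/40.1 = 0.613 nM.

0.613 nM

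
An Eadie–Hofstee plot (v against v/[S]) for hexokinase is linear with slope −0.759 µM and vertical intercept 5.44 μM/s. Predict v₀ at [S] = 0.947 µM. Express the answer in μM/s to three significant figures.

In the Eadie–Hofstee form v = Vmax − Km·(v/[S]), the slope is −Km and the intercept is Vmax, so Km = 0.759 µM and Vmax = 5.44 μM/s.
v = 5.44 × 0.947/(0.759 + 0.947) = 3.02 μM/s.

3.02 μM/s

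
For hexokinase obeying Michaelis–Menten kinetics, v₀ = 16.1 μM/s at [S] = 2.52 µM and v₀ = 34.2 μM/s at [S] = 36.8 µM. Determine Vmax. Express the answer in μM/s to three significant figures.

37.3 μM/s

From v = Vmax[S]/(Km+[S]), each point gives Vmax = v(Km+[S])/[S].
Equating: 16.1(Km+2.52)/2.52 = 34.2(Km+36.8)/36.8.
6.389·Km + 16.1 = 0.9293·Km + 34.2, so (6.389 − 0.9293)·Km = 34.2 − 16.1.
Km = 18.10/5.460 = 3.32 µM; then Vmax = 16.1(3.32+2.52)/2.52 = 37.3 μM/s.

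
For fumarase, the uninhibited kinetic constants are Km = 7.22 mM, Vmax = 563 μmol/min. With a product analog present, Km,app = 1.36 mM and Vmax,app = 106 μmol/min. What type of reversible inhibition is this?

uncompetitive

Both Km and Vmax decrease by the same factor (~5.32-fold) — characteristic of uncompetitive inhibition.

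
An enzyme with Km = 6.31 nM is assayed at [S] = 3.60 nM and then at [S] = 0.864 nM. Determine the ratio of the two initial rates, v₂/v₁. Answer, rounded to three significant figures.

The fractional saturations are [S]/(Km+[S]) = 3.60/9.910 = 0.3633 and 0.864/7.174 = 0.1204.
v₂/v₁ is just their ratio: 0.1204/0.3633 = 0.332.

0.332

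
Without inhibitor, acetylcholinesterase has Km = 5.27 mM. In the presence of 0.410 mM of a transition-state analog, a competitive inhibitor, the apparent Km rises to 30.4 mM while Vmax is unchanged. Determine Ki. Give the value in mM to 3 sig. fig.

0.0860 mM

Competitive: Km,app = α·Km with α = 1 + [I]/Ki.
α = Km,app/Km = 30.4/5.27 = 5.769.
Since α = 1 + [I]/Ki, [I]/Ki = 5.769 − 1 = 4.769 and Ki = 0.410/4.769 = 0.0860 mM.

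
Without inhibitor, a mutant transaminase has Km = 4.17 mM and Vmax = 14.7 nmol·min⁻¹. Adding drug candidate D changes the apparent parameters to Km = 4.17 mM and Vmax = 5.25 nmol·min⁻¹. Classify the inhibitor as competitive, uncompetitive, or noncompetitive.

Vmax decreases (14.7 → 5.25 nmol·min⁻¹) while Km is unchanged — pure noncompetitive inhibition.

noncompetitive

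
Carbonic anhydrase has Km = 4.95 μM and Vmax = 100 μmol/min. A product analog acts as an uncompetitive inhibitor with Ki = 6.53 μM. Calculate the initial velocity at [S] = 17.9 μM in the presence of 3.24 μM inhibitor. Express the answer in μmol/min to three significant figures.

With α = 1 + [I]/Ki = 1 + 3.24/6.53 = 1.496, the uncompetitive rate law is v = (Vmax/α)·[S] / (Km/α + [S]).
v = (100/1.496)×17.9 / (4.95/1.496 + 17.9) = 1196/21.21 = 56.4 μmol/min.

56.4 μmol/min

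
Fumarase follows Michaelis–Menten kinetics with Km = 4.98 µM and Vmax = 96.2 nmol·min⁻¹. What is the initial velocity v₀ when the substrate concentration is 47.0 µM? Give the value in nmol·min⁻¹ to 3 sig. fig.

v = Vmax·[S]/(Km + [S]) = 96.2 × 47.0 / (4.98 + 47.0)
  = 4521 / 51.98 = 87.0 nmol·min⁻¹.

87.0 nmol·min⁻¹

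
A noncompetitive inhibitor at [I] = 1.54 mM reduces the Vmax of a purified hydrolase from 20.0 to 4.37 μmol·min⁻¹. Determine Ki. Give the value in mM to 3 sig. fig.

0.431 mM

Noncompetitive: Vmax,app = Vmax/α with α = 1 + [I]/Ki.
α = Vmax/Vmax,app = 20.0/4.37 = 4.577.
Ki = [I]/(α − 1) = 1.54/3.577 = 0.431 mM.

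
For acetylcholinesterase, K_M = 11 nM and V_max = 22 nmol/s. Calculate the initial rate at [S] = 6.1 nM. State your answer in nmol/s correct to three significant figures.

7.85 nmol/s

[S]/(Km+[S]) = 6.1/17.10 = 0.3567, the fractional saturation.
v = 0.3567 × Vmax = 0.3567 × 22 = 7.85 nmol/s.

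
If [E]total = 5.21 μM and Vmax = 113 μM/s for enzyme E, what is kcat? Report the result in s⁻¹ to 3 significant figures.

21.7 s⁻¹

kcat = Vmax/[E]total = 113 μM/s / 5.21 μM = 21.7 s⁻¹.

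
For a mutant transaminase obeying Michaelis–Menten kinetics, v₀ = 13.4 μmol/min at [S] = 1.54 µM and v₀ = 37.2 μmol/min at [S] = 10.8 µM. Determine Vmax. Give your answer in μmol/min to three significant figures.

From v = Vmax[S]/(Km+[S]), each point gives Vmax = v(Km+[S])/[S].
Equating: 13.4(Km+1.54)/1.54 = 37.2(Km+10.8)/10.8.
8.701·Km + 13.4 = 3.444·Km + 37.2, so (8.701 − 3.444)·Km = 37.2 − 13.4.
Km = 23.80/5.257 = 4.53 µM; then Vmax = 13.4(4.53+1.54)/1.54 = 52.8 μmol/min.

52.8 μmol/min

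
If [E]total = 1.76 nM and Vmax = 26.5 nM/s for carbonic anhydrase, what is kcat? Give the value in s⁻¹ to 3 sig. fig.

15.1 s⁻¹

kcat = Vmax/[E]total = 26.5 nM/s / 1.76 nM = 15.1 s⁻¹.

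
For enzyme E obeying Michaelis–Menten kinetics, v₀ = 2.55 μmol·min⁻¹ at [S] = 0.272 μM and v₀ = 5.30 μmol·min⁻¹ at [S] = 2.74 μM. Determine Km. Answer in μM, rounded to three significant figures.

In reciprocal form, 1/v = (Km/Vmax)·(1/[S]) + 1/Vmax. The two points give (1/[S], 1/v) = (3.676, 0.3922) and (0.3650, 0.1887).
Slope = (0.3922 − 0.1887)/(3.676 − 0.3650) = 0.06145; intercept = 0.3922 − 0.06145×3.676 = 0.1663.
Vmax = 1/intercept = 6.01 μmol·min⁻¹; Km = slope × Vmax = 0.06145 × 6.01 = 0.370 μM.

0.370 μM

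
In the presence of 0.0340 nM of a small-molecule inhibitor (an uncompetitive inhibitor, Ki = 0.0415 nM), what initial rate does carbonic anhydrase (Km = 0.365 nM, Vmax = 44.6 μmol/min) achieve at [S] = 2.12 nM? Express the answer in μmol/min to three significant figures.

22.4 μmol/min

α = 1 + [I]/Ki = 1 + 0.0340/0.0415 = 1.819.
For an uncompetitive inhibitor, both parameters are divided by α, giving Vmax/α and Km/α: Km,app = 0.201 nM, Vmax,app = 24.5 μmol/min.
v = Vmax,app·[S]/(Km,app + [S]) = 24.5 × 2.12/(0.201 + 2.12) = 22.4 μmol/min.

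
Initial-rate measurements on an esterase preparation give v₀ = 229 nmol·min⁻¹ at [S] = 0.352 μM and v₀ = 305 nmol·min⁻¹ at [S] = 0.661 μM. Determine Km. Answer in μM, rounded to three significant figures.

0.402 μM

From v = Vmax[S]/(Km+[S]), each point gives Vmax = v(Km+[S])/[S].
Equating: 229(Km+0.352)/0.352 = 305(Km+0.661)/0.661.
650.6·Km + 229 = 461.4·Km + 305, so (650.6 − 461.4)·Km = 305 − 229.
Km = 76.00/189.1 = 0.402 μM; then Vmax = 229(0.402+0.352)/0.352 = 490 nmol·min⁻¹.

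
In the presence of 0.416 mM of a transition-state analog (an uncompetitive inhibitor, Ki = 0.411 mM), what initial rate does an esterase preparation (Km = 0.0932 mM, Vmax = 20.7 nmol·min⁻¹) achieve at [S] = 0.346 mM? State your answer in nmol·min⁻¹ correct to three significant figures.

With α = 1 + [I]/Ki = 1 + 0.416/0.411 = 2.012, the uncompetitive rate law is v = (Vmax/α)·[S] / (Km/α + [S]).
v = (20.7/2.012)×0.346 / (0.0932/2.012 + 0.346) = 3.559/0.3923 = 9.07 nmol·min⁻¹.

9.07 nmol·min⁻¹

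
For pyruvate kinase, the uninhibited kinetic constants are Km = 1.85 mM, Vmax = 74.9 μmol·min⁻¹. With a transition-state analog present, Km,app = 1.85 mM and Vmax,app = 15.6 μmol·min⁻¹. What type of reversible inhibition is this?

noncompetitive

Vmax decreases (74.9 → 15.6 μmol·min⁻¹) while Km is unchanged — pure noncompetitive inhibition.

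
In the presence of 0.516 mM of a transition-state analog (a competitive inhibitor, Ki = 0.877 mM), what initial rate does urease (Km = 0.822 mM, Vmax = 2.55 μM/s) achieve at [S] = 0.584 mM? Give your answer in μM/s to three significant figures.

0.788 μM/s

α = 1 + [I]/Ki = 1 + 0.516/0.877 = 1.588.
For a competitive inhibitor, Vmax is unchanged and the apparent Km becomes α·Km: Km,app = 1.31 mM, Vmax,app = 2.55 μM/s.
v = Vmax,app·[S]/(Km,app + [S]) = 2.55 × 0.584/(1.31 + 0.584) = 0.788 μM/s.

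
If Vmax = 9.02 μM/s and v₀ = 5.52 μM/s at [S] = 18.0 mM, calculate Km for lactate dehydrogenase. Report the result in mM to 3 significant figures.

11.4 mM

v/Vmax = 5.52/9.02 = 0.6120 = [S]/(Km+[S]).
So Km + [S] = [S]/0.6120 = 29.41 mM, giving Km = 29.41 − 18.0 = 11.4 mM.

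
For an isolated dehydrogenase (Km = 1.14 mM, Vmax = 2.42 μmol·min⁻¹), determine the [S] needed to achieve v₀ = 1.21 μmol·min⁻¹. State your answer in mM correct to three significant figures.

Rearranging v = Vmax[S]/(Km+[S]) gives [S] = Km·v/(Vmax − v).
[S] = 1.14 × 1.21 / (2.42 − 1.21) = 1.379/1.210 = 1.14 mM.

1.14 mM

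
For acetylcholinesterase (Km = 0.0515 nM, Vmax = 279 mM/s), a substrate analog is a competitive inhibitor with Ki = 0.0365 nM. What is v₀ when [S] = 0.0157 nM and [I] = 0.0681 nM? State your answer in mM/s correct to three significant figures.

26.8 mM/s

With α = 1 + [I]/Ki = 1 + 0.0681/0.0365 = 2.866, the competitive rate law is v = Vmax[S] / (αKm + [S]).
v = 279×0.0157 / (2.866×0.0515 + 0.0157) = 4.380/0.1633 = 26.8 mM/s.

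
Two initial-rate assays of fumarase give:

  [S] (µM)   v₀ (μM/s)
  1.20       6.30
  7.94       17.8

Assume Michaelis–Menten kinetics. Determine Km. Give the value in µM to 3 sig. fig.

3.82 µM

From v = Vmax[S]/(Km+[S]), each point gives Vmax = v(Km+[S])/[S].
Equating: 6.30(Km+1.20)/1.20 = 17.8(Km+7.94)/7.94.
5.250·Km + 6.30 = 2.242·Km + 17.8, so (5.250 − 2.242)·Km = 17.8 − 6.30.
Km = 11.50/3.008 = 3.82 µM; then Vmax = 6.30(3.82+1.20)/1.20 = 26.4 μM/s.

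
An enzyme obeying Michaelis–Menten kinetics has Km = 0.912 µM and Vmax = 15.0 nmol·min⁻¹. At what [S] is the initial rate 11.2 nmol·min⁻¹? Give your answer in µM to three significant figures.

Rearranging v = Vmax[S]/(Km+[S]) gives [S] = Km·v/(Vmax − v).
[S] = 0.912 × 11.2 / (15.0 − 11.2) = 10.21/3.800 = 2.69 µM.

2.69 µM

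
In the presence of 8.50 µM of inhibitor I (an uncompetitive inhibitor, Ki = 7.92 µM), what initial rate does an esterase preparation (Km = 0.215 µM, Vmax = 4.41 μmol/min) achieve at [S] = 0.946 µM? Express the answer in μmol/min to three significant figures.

α = 1 + [I]/Ki = 1 + 8.50/7.92 = 2.073.
For an uncompetitive inhibitor, both parameters are divided by α, giving Vmax/α and Km/α: Km,app = 0.104 µM, Vmax,app = 2.13 μmol/min.
v = Vmax,app·[S]/(Km,app + [S]) = 2.13 × 0.946/(0.104 + 0.946) = 1.92 μmol/min.

1.92 μmol/min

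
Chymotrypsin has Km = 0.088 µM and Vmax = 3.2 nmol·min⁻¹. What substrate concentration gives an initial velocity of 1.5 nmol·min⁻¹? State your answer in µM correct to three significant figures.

The required fractional saturation is v/Vmax = 1.5/3.2 = 0.4688.
Then [S]/(Km+[S]) = 0.4688 ⇒ [S] = 0.088 × 0.4688/(1 − 0.4688) = 0.0776 µM.

0.0776 µM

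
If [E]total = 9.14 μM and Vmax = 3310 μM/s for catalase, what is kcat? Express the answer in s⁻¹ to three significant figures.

362 s⁻¹

kcat = Vmax/[E]total = 3310 μM/s / 9.14 μM = 362 s⁻¹.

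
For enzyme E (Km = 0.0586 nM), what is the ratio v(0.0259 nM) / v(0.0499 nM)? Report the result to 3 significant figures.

0.666

The fractional saturations are [S]/(Km+[S]) = 0.0499/0.1085 = 0.4599 and 0.0259/0.08450 = 0.3065.
v₂/v₁ is just their ratio: 0.3065/0.4599 = 0.666.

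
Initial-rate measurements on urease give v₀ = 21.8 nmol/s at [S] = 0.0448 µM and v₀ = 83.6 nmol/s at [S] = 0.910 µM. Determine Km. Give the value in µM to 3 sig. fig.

In reciprocal form, 1/v = (Km/Vmax)·(1/[S]) + 1/Vmax. The two points give (1/[S], 1/v) = (22.32, 0.04587) and (1.099, 0.01196).
Slope = (0.04587 − 0.01196)/(22.32 − 1.099) = 0.001598; intercept = 0.04587 − 0.001598×22.32 = 0.01021.
Vmax = 1/intercept = 98.0 nmol/s; Km = slope × Vmax = 0.001598 × 98.0 = 0.157 µM.

0.157 µM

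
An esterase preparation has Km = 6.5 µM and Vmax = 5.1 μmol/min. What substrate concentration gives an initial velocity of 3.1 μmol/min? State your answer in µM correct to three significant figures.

Rearranging v = Vmax[S]/(Km+[S]) gives [S] = Km·v/(Vmax − v).
[S] = 6.5 × 3.1 / (5.1 − 3.1) = 20.15/2.000 = 10.1 µM.

10.1 µM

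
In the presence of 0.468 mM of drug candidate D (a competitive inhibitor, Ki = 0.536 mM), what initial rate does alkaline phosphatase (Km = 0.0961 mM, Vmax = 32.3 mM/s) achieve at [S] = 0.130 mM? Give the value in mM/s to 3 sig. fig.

13.5 mM/s

With α = 1 + [I]/Ki = 1 + 0.468/0.536 = 1.873, the competitive rate law is v = Vmax[S] / (αKm + [S]).
v = 32.3×0.130 / (1.873×0.0961 + 0.130) = 4.199/0.3100 = 13.5 mM/s.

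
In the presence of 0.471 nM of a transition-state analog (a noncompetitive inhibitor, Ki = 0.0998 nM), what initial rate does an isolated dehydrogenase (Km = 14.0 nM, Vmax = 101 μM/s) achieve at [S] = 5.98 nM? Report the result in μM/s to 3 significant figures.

5.29 μM/s

α = 1 + [I]/Ki = 1 + 0.471/0.0998 = 5.719.
For a noncompetitive inhibitor, Vmax is reduced to Vmax/α while Km is unchanged: Km,app = 14.0 nM, Vmax,app = 17.7 μM/s.
v = Vmax,app·[S]/(Km,app + [S]) = 17.7 × 5.98/(14.0 + 5.98) = 5.29 μM/s.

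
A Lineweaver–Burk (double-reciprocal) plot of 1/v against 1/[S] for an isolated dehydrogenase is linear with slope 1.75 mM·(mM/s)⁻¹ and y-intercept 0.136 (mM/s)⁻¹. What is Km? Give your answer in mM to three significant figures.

y-intercept = 1/Vmax ⇒ Vmax = 7.35 mM/s; slope = Km/Vmax ⇒ Km = slope × Vmax.
Km = 1.75 × 7.35 = 12.9 mM.

12.9 mM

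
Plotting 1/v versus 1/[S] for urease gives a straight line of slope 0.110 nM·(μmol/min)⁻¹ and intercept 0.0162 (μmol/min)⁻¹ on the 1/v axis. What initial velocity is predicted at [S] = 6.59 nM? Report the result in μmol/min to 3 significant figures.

30.4 μmol/min

The y-intercept is 1/Vmax, so Vmax = 1/0.0162 = 61.7 μmol/min.
The slope is Km/Vmax, so Km = 0.110 × 61.7 = 6.79 nM.
Then v = 61.7 × 6.59/(6.79 + 6.59) = 30.4 μmol/min.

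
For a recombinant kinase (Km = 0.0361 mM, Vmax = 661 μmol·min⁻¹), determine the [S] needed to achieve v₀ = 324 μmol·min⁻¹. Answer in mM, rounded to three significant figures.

0.0347 mM

Rearranging v = Vmax[S]/(Km+[S]) gives [S] = Km·v/(Vmax − v).
[S] = 0.0361 × 324 / (661 − 324) = 11.70/337.0 = 0.0347 mM.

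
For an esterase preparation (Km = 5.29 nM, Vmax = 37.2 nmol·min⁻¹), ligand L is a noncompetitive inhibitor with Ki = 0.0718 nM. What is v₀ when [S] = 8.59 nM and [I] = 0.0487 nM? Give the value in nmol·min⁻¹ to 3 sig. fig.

α = 1 + [I]/Ki = 1 + 0.0487/0.0718 = 1.678.
For a noncompetitive inhibitor, Vmax is reduced to Vmax/α while Km is unchanged: Km,app = 5.29 nM, Vmax,app = 22.2 nmol·min⁻¹.
v = Vmax,app·[S]/(Km,app + [S]) = 22.2 × 8.59/(5.29 + 8.59) = 13.7 nmol·min⁻¹.

13.7 nmol·min⁻¹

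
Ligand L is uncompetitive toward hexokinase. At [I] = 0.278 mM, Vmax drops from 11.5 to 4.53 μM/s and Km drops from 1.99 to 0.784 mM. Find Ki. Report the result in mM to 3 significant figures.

0.181 mM

Uncompetitive: Vmax,app = Vmax/α (and Km,app = Km/α) with α = 1 + [I]/Ki.
α = Vmax/Vmax,app = 11.5/4.53 = 2.539.
Ki = [I]/(α − 1) = 0.278/1.539 = 0.181 mM.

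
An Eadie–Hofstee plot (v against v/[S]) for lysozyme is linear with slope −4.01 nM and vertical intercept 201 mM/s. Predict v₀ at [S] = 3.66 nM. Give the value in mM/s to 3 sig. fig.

95.9 mM/s

In the Eadie–Hofstee form v = Vmax − Km·(v/[S]), the slope is −Km and the intercept is Vmax, so Km = 4.01 nM and Vmax = 201 mM/s.
v = 201 × 3.66/(4.01 + 3.66) = 95.9 mM/s.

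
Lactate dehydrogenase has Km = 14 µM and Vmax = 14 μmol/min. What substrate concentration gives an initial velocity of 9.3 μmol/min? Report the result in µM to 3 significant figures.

27.7 µM

The required fractional saturation is v/Vmax = 9.3/14 = 0.6643.
Then [S]/(Km+[S]) = 0.6643 ⇒ [S] = 14 × 0.6643/(1 − 0.6643) = 27.7 µM.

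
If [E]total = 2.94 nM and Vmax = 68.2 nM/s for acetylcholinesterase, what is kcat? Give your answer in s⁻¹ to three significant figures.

23.2 s⁻¹

kcat = Vmax/[E]total = 68.2 nM/s / 2.94 nM = 23.2 s⁻¹.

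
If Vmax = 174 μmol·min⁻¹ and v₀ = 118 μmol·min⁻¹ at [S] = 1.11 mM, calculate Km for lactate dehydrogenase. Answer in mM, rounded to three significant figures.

From v = Vmax[S]/(Km+[S]), Km = [S](Vmax − v)/v.
Km = 1.11 × (174 − 118) / 118 = 62.16/118 = 0.527 mM.

0.527 mM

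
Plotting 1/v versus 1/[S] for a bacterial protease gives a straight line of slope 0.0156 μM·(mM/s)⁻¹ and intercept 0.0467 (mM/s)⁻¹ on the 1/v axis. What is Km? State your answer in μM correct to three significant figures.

y-intercept = 1/Vmax ⇒ Vmax = 21.4 mM/s; slope = Km/Vmax ⇒ Km = slope × Vmax.
Km = 0.0156 × 21.4 = 0.334 μM.

0.334 μM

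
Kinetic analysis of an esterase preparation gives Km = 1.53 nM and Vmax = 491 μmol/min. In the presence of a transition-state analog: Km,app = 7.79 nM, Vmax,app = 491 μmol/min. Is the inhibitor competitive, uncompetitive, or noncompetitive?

Km increases (1.53 → 7.79 nM) while Vmax is unchanged — the hallmark of competitive inhibition.

competitive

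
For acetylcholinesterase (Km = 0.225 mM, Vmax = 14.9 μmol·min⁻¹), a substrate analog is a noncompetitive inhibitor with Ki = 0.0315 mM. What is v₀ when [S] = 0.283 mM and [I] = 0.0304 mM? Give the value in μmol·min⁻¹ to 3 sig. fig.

4.22 μmol·min⁻¹

α = 1 + [I]/Ki = 1 + 0.0304/0.0315 = 1.965.
For a noncompetitive inhibitor, Vmax is reduced to Vmax/α while Km is unchanged: Km,app = 0.225 mM, Vmax,app = 7.58 μmol·min⁻¹.
v = Vmax,app·[S]/(Km,app + [S]) = 7.58 × 0.283/(0.225 + 0.283) = 4.22 μmol·min⁻¹.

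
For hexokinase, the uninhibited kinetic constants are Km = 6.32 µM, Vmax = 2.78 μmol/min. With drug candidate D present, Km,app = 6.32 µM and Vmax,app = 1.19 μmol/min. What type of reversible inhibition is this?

Vmax decreases (2.78 → 1.19 μmol/min) while Km is unchanged — pure noncompetitive inhibition.

noncompetitive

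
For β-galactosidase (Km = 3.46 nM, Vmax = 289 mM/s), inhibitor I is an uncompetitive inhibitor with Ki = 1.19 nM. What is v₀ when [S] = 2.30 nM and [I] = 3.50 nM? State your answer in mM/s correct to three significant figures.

α = 1 + [I]/Ki = 1 + 3.50/1.19 = 3.941.
For an uncompetitive inhibitor, both parameters are divided by α, giving Vmax/α and Km/α: Km,app = 0.878 nM, Vmax,app = 73.3 mM/s.
v = Vmax,app·[S]/(Km,app + [S]) = 73.3 × 2.30/(0.878 + 2.30) = 53.1 mM/s.

53.1 mM/s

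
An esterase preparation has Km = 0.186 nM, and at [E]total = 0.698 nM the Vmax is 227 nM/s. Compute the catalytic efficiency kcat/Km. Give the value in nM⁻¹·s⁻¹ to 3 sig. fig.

kcat = Vmax/[E]total = 227/0.698 = 325 s⁻¹.
kcat/Km = 325/0.186 = 1750 nM⁻¹·s⁻¹.

1750 nM⁻¹·s⁻¹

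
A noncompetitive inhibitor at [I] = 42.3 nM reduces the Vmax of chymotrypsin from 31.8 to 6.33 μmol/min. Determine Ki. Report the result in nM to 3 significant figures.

10.5 nM

Noncompetitive: Vmax,app = Vmax/α with α = 1 + [I]/Ki.
α = Vmax/Vmax,app = 31.8/6.33 = 5.024.
Since α = 1 + [I]/Ki, [I]/Ki = 5.024 − 1 = 4.024 and Ki = 42.3/4.024 = 10.5 nM.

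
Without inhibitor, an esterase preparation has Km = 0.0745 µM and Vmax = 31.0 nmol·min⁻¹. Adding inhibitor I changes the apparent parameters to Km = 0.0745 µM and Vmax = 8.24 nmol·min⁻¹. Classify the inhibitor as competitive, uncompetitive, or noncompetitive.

noncompetitive

Vmax decreases (31.0 → 8.24 nmol·min⁻¹) while Km is unchanged — pure noncompetitive inhibition.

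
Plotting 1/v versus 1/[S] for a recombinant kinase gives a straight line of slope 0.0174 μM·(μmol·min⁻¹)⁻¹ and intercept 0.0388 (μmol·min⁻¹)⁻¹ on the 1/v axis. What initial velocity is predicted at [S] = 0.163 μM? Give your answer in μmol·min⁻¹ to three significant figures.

The y-intercept is 1/Vmax, so Vmax = 1/0.0388 = 25.8 μmol·min⁻¹.
The slope is Km/Vmax, so Km = 0.0174 × 25.8 = 0.448 μM.
Then v = 25.8 × 0.163/(0.448 + 0.163) = 6.87 μmol·min⁻¹.

6.87 μmol·min⁻¹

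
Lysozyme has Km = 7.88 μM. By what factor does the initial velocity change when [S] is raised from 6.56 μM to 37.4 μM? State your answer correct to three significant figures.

The fractional saturations are [S]/(Km+[S]) = 6.56/14.44 = 0.4543 and 37.4/45.28 = 0.8260.
v₂/v₁ is just their ratio: 0.8260/0.4543 = 1.82.

1.82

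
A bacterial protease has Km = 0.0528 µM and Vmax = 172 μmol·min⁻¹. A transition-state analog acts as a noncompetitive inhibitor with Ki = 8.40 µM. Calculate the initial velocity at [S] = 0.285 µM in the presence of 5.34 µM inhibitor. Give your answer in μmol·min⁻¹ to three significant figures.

α = 1 + [I]/Ki = 1 + 5.34/8.40 = 1.636.
For a noncompetitive inhibitor, Vmax is reduced to Vmax/α while Km is unchanged: Km,app = 0.0528 µM, Vmax,app = 105 μmol·min⁻¹.
v = Vmax,app·[S]/(Km,app + [S]) = 105 × 0.285/(0.0528 + 0.285) = 88.7 μmol·min⁻¹.

88.7 μmol·min⁻¹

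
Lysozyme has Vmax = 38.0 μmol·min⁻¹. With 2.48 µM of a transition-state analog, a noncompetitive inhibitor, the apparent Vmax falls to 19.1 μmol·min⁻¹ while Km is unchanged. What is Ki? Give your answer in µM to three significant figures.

Noncompetitive: Vmax,app = Vmax/α with α = 1 + [I]/Ki.
α = Vmax/Vmax,app = 38.0/19.1 = 1.990.
Ki = [I]/(α − 1) = 2.48/0.9895 = 2.51 µM.

2.51 µM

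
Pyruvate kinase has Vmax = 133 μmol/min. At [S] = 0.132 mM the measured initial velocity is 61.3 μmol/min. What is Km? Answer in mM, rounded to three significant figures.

0.154 mM

v/Vmax = 61.3/133 = 0.4609 = [S]/(Km+[S]).
So Km + [S] = [S]/0.4609 = 0.2864 mM, giving Km = 0.2864 − 0.132 = 0.154 mM.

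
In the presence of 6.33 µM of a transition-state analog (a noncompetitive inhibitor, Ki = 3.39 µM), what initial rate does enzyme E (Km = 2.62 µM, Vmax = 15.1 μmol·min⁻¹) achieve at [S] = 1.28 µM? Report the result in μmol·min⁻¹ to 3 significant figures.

α = 1 + [I]/Ki = 1 + 6.33/3.39 = 2.867.
For a noncompetitive inhibitor, Vmax is reduced to Vmax/α while Km is unchanged: Km,app = 2.62 µM, Vmax,app = 5.27 μmol·min⁻¹.
v = Vmax,app·[S]/(Km,app + [S]) = 5.27 × 1.28/(2.62 + 1.28) = 1.73 μmol·min⁻¹.

1.73 μmol·min⁻¹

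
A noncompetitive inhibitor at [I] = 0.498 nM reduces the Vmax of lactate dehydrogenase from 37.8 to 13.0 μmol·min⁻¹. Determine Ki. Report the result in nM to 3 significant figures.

0.261 nM

Noncompetitive: Vmax,app = Vmax/α with α = 1 + [I]/Ki.
α = Vmax/Vmax,app = 37.8/13.0 = 2.908.
Since α = 1 + [I]/Ki, [I]/Ki = 2.908 − 1 = 1.908 and Ki = 0.498/1.908 = 0.261 nM.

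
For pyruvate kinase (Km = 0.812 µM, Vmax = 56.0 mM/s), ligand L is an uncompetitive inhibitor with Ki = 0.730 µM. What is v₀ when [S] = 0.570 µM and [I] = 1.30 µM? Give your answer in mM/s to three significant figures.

α = 1 + [I]/Ki = 1 + 1.30/0.730 = 2.781.
For an uncompetitive inhibitor, both parameters are divided by α, giving Vmax/α and Km/α: Km,app = 0.292 µM, Vmax,app = 20.1 mM/s.
v = Vmax,app·[S]/(Km,app + [S]) = 20.1 × 0.570/(0.292 + 0.570) = 13.3 mM/s.

13.3 mM/s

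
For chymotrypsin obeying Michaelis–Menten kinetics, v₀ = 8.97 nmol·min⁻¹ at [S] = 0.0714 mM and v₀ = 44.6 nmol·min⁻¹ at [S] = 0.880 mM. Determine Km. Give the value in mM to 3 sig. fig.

From v = Vmax[S]/(Km+[S]), each point gives Vmax = v(Km+[S])/[S].
Equating: 8.97(Km+0.0714)/0.0714 = 44.6(Km+0.880)/0.880.
125.6·Km + 8.97 = 50.68·Km + 44.6, so (125.6 − 50.68)·Km = 44.6 − 8.97.
Km = 35.63/74.95 = 0.475 mM; then Vmax = 8.97(0.475+0.0714)/0.0714 = 68.7 nmol·min⁻¹.

0.475 mM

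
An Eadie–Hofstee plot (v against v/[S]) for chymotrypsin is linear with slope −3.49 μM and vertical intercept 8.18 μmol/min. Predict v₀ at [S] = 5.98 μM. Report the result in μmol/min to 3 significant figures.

5.17 μmol/min

In the Eadie–Hofstee form v = Vmax − Km·(v/[S]), the slope is −Km and the intercept is Vmax, so Km = 3.49 μM and Vmax = 8.18 μmol/min.
v = 8.18 × 5.98/(3.49 + 5.98) = 5.17 μmol/min.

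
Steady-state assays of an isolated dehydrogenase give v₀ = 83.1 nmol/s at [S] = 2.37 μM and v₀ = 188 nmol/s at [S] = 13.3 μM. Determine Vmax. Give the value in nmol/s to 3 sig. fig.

From v = Vmax[S]/(Km+[S]), each point gives Vmax = v(Km+[S])/[S].
Equating: 83.1(Km+2.37)/2.37 = 188(Km+13.3)/13.3.
35.06·Km + 83.1 = 14.14·Km + 188, so (35.06 − 14.14)·Km = 188 − 83.1.
Km = 104.9/20.93 = 5.01 μM; then Vmax = 83.1(5.01+2.37)/2.37 = 259 nmol/s.

259 nmol/s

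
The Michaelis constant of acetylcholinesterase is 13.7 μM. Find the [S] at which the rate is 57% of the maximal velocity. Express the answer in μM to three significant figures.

v/Vmax = [S]/(Km+[S]) = 0.57, so [S] = Km·0.57/(1 − 0.57) = 13.7 × 1.326.
[S] = 18.2 μM.

18.2 μM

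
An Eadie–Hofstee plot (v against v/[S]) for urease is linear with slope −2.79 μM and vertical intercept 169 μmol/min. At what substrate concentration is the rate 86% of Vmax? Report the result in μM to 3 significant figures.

17.1 μM

The Eadie–Hofstee slope gives Km = 2.79 μM (slope = −Km).
v/Vmax = [S]/(Km+[S]) = 0.86 ⇒ [S] = Km·0.86/(1−0.86) = 2.79 × 6.143 = 17.1 μM.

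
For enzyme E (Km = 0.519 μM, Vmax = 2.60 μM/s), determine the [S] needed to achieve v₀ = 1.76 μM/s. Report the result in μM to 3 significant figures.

The required fractional saturation is v/Vmax = 1.76/2.60 = 0.6769.
Then [S]/(Km+[S]) = 0.6769 ⇒ [S] = 0.519 × 0.6769/(1 − 0.6769) = 1.09 μM.

1.09 μM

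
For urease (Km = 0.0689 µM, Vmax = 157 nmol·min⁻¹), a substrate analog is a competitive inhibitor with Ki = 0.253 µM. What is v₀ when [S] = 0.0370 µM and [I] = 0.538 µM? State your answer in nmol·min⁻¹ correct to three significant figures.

α = 1 + [I]/Ki = 1 + 0.538/0.253 = 3.126.
For a competitive inhibitor, Vmax is unchanged and the apparent Km becomes α·Km: Km,app = 0.215 µM, Vmax,app = 157 nmol·min⁻¹.
v = Vmax,app·[S]/(Km,app + [S]) = 157 × 0.0370/(0.215 + 0.0370) = 23.0 nmol·min⁻¹.

23.0 nmol·min⁻¹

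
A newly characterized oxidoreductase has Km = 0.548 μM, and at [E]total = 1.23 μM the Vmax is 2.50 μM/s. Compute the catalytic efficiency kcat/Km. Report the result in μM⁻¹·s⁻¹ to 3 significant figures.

3.71 μM⁻¹·s⁻¹

kcat = Vmax/[E]total = 2.50/1.23 = 2.03 s⁻¹.
kcat/Km = 2.03/0.548 = 3.71 μM⁻¹·s⁻¹.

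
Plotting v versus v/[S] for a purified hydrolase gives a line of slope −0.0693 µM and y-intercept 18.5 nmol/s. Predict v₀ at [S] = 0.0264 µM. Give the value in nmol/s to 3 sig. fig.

5.10 nmol/s

In the Eadie–Hofstee form v = Vmax − Km·(v/[S]), the slope is −Km and the intercept is Vmax, so Km = 0.0693 µM and Vmax = 18.5 nmol/s.
v = 18.5 × 0.0264/(0.0693 + 0.0264) = 5.10 nmol/s.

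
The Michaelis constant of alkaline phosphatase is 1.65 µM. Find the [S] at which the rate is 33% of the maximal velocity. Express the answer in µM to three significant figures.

0.813 µM

v/Vmax = [S]/(Km+[S]) = 0.33, so [S] = Km·0.33/(1 − 0.33) = 1.65 × 0.4925.
[S] = 0.813 µM.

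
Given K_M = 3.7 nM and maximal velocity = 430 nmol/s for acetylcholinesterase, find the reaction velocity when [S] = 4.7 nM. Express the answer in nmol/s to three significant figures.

241 nmol/s

v = Vmax·[S]/(Km + [S]) = 430 × 4.7 / (3.7 + 4.7)
  = 2021 / 8.400 = 241 nmol/s.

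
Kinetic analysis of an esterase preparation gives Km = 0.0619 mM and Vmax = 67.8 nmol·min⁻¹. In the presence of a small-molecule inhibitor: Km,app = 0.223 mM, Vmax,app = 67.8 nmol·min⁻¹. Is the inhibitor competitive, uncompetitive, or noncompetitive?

competitive

Km increases (0.0619 → 0.223 mM) while Vmax is unchanged — the hallmark of competitive inhibition.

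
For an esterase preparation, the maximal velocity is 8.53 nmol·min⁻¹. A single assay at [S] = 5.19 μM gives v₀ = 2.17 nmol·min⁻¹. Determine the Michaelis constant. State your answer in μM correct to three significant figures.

15.2 μM

From v = Vmax[S]/(Km+[S]), Km = [S](Vmax − v)/v.
Km = 5.19 × (8.53 − 2.17) / 2.17 = 33.01/2.17 = 15.2 μM.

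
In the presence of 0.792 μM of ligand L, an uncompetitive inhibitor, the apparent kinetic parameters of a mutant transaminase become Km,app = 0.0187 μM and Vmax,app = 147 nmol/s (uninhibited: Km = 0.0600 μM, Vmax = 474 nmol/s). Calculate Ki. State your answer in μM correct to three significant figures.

Uncompetitive: Vmax,app = Vmax/α (and Km,app = Km/α) with α = 1 + [I]/Ki.
α = Vmax/Vmax,app = 474/147 = 3.224.
Since α = 1 + [I]/Ki, [I]/Ki = 3.224 − 1 = 2.224 and Ki = 0.792/2.224 = 0.356 μM.

0.356 μM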